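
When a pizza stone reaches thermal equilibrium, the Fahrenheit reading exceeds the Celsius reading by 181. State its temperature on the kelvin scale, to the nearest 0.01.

Let x be the Fahrenheit reading; then the Celsius reading is 5/9·x - 17.7778.
(5/9·x - 17.7778) - x = -181  ⇒  (-4/9)·x = -163.222  ⇒  x = 367.2500°F.
In Celsius: (367.25 - 32) × 5/9 = 186.2500°C.
In kelvin: 186.2500 + 273.15 = 459.40 K.

459.40 K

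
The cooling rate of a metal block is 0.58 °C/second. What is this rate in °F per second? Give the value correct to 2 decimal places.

1.04 °F/second

The quantity depends on a temperature interval, so only the ratio of degree sizes applies; the offset between the scales is irrelevant.
A change of 1°C is a change of 1.8°F, so 0.58 × 1.8 = 1.04.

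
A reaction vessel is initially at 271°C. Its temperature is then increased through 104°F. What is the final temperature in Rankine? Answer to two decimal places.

The 104°F change is an interval, so only the factor 5/9 applies: +104 × 5/9 = +57.7778°C.
Final Celsius temperature: 271.0000 + 57.7778 = 328.7778°C.
In Rankine: 328.7778 × 1.8 + 491.67 = 1083.47°R.

1083.47°R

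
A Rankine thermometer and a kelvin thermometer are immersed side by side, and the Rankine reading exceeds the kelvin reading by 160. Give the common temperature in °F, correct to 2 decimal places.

Let x be the Rankine reading; then the kelvin reading is 5/9·x.
(5/9·x) - x = -160  ⇒  (-4/9)·x = -160  ⇒  x = 360.0000°R.
In Celsius: (360 - 491.67) × 5/9 = -73.1500°C.
In Fahrenheit: -73.1500 × 1.8 + 32 = -99.67°F.

-99.67°F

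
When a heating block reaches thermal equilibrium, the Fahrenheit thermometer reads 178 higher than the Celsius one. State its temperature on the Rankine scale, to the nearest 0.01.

Let x be the Celsius reading; then the Fahrenheit reading is 1.8·x + 32.
(1.8·x + 32) - x = 178  ⇒  (0.8)·x = 146  ⇒  x = 182.5000°C.
In Rankine: 182.5000 × 1.8 + 491.67 = 820.17°R.

820.17°R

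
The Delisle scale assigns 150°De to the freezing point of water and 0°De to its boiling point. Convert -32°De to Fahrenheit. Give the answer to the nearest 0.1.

Linear interpolation between the fixed points: C = (-32 - 150) × 100 / (0 - 150) = 121.3333°C.
Then 121.3333 × 1.8 + 32 = 250.4°F.

250.4°F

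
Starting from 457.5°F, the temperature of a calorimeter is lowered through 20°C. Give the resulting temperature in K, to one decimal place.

489.5 K

Initial temperature in Celsius: (457.5 - 32) × 5/9 = 236.3889°C.
Final Celsius temperature: 236.3889 - 20.0000 = 216.3889°C.
In kelvin: 216.3889 + 273.15 = 489.5 K.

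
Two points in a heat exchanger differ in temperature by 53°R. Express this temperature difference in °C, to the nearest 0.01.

For a temperature interval the offset drops out; only the factor 5/9 applies.
53 × 5/9 = 29.44.

29.44°C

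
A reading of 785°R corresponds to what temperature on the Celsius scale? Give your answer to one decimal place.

In Celsius: (785 - 491.67) × 5/9 = 162.9611°C.

163.0°C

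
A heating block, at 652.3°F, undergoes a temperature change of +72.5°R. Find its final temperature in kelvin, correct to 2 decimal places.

658.04 K

Initial temperature in Celsius: (652.3 - 32) × 5/9 = 344.6111°C.
The 72.5°R change is an interval, so only the factor 5/9 applies: +72.5 × 5/9 = +40.2778°C.
Final Celsius temperature: 344.6111 + 40.2778 = 384.8889°C.
In kelvin: 384.8889 + 273.15 = 658.04 K.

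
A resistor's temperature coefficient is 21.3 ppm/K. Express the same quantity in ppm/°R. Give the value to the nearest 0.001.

11.833 ppm/°R

Since only a temperature interval is involved, the additive offset between the scales drops out.
A change of 1°R is a change of 5/9 K, so per °R the value is 21.3 × 5/9 = 11.833.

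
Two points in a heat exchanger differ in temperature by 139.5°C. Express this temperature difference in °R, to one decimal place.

Only the scale ratio 1.8 matters for a change in temperature.
139.5 × 1.8 = 251.1.

251.1°R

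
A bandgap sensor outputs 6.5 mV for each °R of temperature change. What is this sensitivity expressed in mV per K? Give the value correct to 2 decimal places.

The quantity depends on a temperature interval, so only the ratio of degree sizes applies; the offset between the scales is irrelevant.
A change of 1 K is a change of 1.8°R, so per K the value is 6.5 × 1.8 = 11.70.

11.70 mV per K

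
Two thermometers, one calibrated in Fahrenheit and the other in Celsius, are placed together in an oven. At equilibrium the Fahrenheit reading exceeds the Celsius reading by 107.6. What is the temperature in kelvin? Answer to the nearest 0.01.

Let x be the Fahrenheit reading; then the Celsius reading is 5/9·x - 17.7778.
(5/9·x - 17.7778) - x = -107.6  ⇒  (-4/9)·x = -89.8222  ⇒  x = 202.1000°F.
In Celsius: (202.1 - 32) × 5/9 = 94.5000°C.
In kelvin: 94.5000 + 273.15 = 367.65 K.

367.65 K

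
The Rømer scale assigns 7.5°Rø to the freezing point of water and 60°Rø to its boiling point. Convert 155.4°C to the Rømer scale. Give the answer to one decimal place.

89.1°Rø

Linearly onto the Rømer scale: 7.5 + (155.4000 / 100) × (60 - 7.5) = 89.1°Rø.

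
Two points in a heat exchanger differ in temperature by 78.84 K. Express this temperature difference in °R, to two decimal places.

141.91°R

An interval of 1 K corresponds to 1.8°R.
78.84 × 1.8 = 141.91.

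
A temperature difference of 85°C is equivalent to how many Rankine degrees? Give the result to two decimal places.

Only the scale ratio 1.8 matters for a change in temperature.
85 × 1.8 = 153.00.

153.00°R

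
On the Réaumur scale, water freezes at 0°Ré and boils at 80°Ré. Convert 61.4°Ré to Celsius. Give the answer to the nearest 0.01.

Linear interpolation between the fixed points: C = (61.4 - 0) × 100 / (80 - 0) = 76.7500°C.

76.75°C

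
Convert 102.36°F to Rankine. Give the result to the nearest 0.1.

562.0°R

In Celsius: (102.36 - 32) × 5/9 = 39.0889°C.
In Rankine: 39.0889 × 1.8 + 491.67 = 562.0°R.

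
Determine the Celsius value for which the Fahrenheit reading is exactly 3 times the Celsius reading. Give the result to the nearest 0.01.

Let C be the Celsius reading. The Fahrenheit reading is F = 1.8·C + 32.
Require F = 3·C: 1.8·C + 32 = 3·C.
(-1.2)·C = -32  ⇒  C = 26.67.

26.67°C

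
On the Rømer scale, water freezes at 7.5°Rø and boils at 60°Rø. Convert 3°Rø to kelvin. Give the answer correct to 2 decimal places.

264.58 K

Linear interpolation between the fixed points: C = (3 - 7.5) × 100 / (60 - 7.5) = -8.5714°C.
Then -8.5714 + 273.15 = 264.58 K.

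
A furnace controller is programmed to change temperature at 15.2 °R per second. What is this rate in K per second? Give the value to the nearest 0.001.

8.444 K/second

Since only a temperature interval is involved, the additive offset between the scales drops out.
A change of 1°R is a change of 5/9 K, so 15.2 × 5/9 = 8.444.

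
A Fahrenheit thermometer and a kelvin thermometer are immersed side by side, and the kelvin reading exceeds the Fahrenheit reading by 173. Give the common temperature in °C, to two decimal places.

Let x be the Fahrenheit reading; then the kelvin reading is 5/9·x + 255.372.
(5/9·x + 255.372) - x = 173  ⇒  (-4/9)·x = -82.3722  ⇒  x = 185.3375°F.
In Celsius: (185.3375 - 32) × 5/9 = 85.19°C.

85.19°C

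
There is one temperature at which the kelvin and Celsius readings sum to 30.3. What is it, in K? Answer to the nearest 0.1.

Let K be the kelvin reading. The Celsius reading is C = 1·K - 273.15.
Require K + C = 30.3: (2)·K - 273.15 = 30.3.
K = (30.3 + 273.15) / (2) = 151.7.

151.7 K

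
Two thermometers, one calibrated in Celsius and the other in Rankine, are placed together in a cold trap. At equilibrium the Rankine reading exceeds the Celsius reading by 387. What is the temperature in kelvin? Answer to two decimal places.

Let x be the Celsius reading; then the Rankine reading is 1.8·x + 491.67.
(1.8·x + 491.67) - x = 387  ⇒  (0.8)·x = -104.67  ⇒  x = -130.8375°C.
In kelvin: -130.8375 + 273.15 = 142.31 K.

142.31 K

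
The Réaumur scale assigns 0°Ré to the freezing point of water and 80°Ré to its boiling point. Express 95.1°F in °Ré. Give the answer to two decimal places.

28.04°Ré

First in Celsius: (95.1 - 32) × 5/9 = 35.0556°C.
Linearly onto the Réaumur scale: 0 + (35.0556 / 100) × (80 - 0) = 28.04°Ré.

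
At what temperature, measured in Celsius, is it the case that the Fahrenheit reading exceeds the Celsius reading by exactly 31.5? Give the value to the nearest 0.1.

Let C be the Celsius reading. The Fahrenheit reading is F = 1.8·C + 32.
Require F - C = 31.5: (0.8)·C + 32 = 31.5.
C = (31.5 - 32) / (0.8) = -0.6.

-0.6°C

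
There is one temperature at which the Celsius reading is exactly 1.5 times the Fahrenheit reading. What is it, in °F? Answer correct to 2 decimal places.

Let F be the Fahrenheit reading. The Celsius reading is C = 5/9·F - 17.7778.
Require C = 1.5·F: 5/9·F - 17.7778 = 1.5·F.
(-17/18)·F = 17.7778  ⇒  F = -18.82.

-18.82°F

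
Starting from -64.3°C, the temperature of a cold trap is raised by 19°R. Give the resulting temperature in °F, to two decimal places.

-64.74°F

The 19°R change is an interval, so only the factor 5/9 applies: +19 × 5/9 = +10.5556°C.
Final Celsius temperature: -64.3000 + 10.5556 = -53.7444°C.
In Fahrenheit: -53.7444 × 1.8 + 32 = -64.74°F.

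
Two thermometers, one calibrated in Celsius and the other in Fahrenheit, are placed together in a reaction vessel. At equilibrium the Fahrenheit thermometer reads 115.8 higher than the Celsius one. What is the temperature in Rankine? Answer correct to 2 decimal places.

Let x be the Celsius reading; then the Fahrenheit reading is 1.8·x + 32.
(1.8·x + 32) - x = 115.8  ⇒  (0.8)·x = 83.8  ⇒  x = 104.7500°C.
In Rankine: 104.7500 × 1.8 + 491.67 = 680.22°R.

680.22°R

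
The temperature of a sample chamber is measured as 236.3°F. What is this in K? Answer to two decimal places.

In Celsius: (236.3 - 32) × 5/9 = 113.5000°C.
In kelvin: 113.5000 + 273.15 = 386.65 K.

386.65 K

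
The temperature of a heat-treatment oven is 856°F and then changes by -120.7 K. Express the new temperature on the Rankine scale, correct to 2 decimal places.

1098.41°R

Initial temperature in Celsius: (856 - 32) × 5/9 = 457.7778°C.
The 120.7 K change is an interval; Kelvin and Celsius degrees are the same size, so ΔC = -120.7°C.
Final Celsius temperature: 457.7778 - 120.7000 = 337.0778°C.
In Rankine: 337.0778 × 1.8 + 491.67 = 1098.41°R.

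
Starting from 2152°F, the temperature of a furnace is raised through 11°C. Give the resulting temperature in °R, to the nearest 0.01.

2631.47°R

Initial temperature in Celsius: (2152 - 32) × 5/9 = 1177.7778°C.
Final Celsius temperature: 1177.7778 + 11.0000 = 1188.7778°C.
In Rankine: 1188.7778 × 1.8 + 491.67 = 2631.47°R.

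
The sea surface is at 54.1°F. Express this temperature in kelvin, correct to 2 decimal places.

285.43 K

In Celsius: (54.1 - 32) × 5/9 = 12.2778°C.
In kelvin: 12.2778 + 273.15 = 285.43 K.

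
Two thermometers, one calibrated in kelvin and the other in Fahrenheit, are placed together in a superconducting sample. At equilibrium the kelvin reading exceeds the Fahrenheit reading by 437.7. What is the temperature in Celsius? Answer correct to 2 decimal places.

-245.69°C

Let x be the kelvin reading; then the Fahrenheit reading is 1.8·x - 459.67.
(1.8·x - 459.67) - x = -437.7  ⇒  (0.8)·x = 21.97  ⇒  x = 27.4625 K.
In Celsius: 27.4625 - 273.15 = -245.69°C.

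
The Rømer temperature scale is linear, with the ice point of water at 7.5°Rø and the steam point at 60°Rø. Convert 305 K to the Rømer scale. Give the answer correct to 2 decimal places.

First in Celsius: 305 - 273.15 = 31.8500°C.
Linearly onto the Rømer scale: 7.5 + (31.8500 / 100) × (60 - 7.5) = 24.22°Rø.

24.22°Rø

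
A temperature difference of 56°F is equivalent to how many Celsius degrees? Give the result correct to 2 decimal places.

31.11°C

For a temperature interval the offset drops out; only the factor 5/9 applies.
56 × 5/9 = 31.11.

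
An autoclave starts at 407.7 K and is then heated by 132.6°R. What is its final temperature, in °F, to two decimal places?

Initial temperature in Celsius: 407.7 - 273.15 = 134.5500°C.
The 132.6°R change is an interval, so only the factor 5/9 applies: +132.6 × 5/9 = +73.6667°C.
Final Celsius temperature: 134.5500 + 73.6667 = 208.2167°C.
In Fahrenheit: 208.2167 × 1.8 + 32 = 406.79°F.

406.79°F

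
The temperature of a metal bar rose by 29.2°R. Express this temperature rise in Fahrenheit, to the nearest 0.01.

Rankine and Fahrenheit degrees are the same size, so the interval is unchanged: 29.20.

29.20°F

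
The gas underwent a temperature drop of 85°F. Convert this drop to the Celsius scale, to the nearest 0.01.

An interval of 1°F corresponds to 5/9°C.
85 × 5/9 = 47.22.

47.22°C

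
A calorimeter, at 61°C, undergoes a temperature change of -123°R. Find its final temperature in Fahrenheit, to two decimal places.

18.80°F

The 123°R change is an interval, so only the factor 5/9 applies: -123 × 5/9 = -68.3333°C.
Final Celsius temperature: 61.0000 - 68.3333 = -7.3333°C.
In Fahrenheit: -7.3333 × 1.8 + 32 = 18.80°F.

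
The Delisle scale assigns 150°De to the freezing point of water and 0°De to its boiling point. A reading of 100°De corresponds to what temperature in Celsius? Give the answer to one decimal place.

Linear interpolation between the fixed points: C = (100 - 150) × 100 / (0 - 150) = 33.3333°C.

33.3°C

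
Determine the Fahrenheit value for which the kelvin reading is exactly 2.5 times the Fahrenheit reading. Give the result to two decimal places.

131.33°F

Let F be the Fahrenheit reading. The kelvin reading is K = 5/9·F + 255.372.
Require K = 2.5·F: 5/9·F + 255.372 = 2.5·F.
(-35/18)·F = -255.372  ⇒  F = 131.33.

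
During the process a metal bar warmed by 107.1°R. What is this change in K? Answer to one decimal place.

59.5 K

Only the scale ratio 5/9 matters for a change in temperature.
107.1 × 5/9 = 59.5.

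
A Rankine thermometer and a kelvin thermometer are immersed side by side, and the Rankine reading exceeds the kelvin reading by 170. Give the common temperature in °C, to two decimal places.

-60.65°C

Let x be the Rankine reading; then the kelvin reading is 5/9·x.
(5/9·x) - x = -170  ⇒  (-4/9)·x = -170  ⇒  x = 382.5000°R.
In Celsius: (382.5 - 491.67) × 5/9 = -60.65°C.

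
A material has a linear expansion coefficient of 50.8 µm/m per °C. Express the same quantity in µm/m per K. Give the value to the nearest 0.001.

Since only a temperature interval is involved, the additive offset between the scales drops out.
A change of 1 K is a change of 1°C, so per K the value is 50.8 × 1 = 50.800.

50.800 µm/m per K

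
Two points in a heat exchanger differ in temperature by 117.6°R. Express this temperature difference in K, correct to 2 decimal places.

An interval of 1°R corresponds to 5/9 K.
117.6 × 5/9 = 65.33.

65.33 K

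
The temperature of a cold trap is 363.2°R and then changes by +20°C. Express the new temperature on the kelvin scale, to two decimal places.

221.78 K

Initial temperature in Celsius: (363.2 - 491.67) × 5/9 = -71.3722°C.
Final Celsius temperature: -71.3722 + 20.0000 = -51.3722°C.
In kelvin: -51.3722 + 273.15 = 221.78 K.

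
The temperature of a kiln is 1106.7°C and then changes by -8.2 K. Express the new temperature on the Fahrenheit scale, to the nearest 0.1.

The 8.2 K change is an interval; Kelvin and Celsius degrees are the same size, so ΔC = -8.2°C.
Final Celsius temperature: 1106.7000 - 8.2000 = 1098.5000°C.
In Fahrenheit: 1098.5000 × 1.8 + 32 = 2009.3°F.

2009.3°F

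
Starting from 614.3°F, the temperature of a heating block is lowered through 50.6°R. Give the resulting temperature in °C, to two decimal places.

295.39°C

Initial temperature in Celsius: (614.3 - 32) × 5/9 = 323.5000°C.
The 50.6°R change is an interval, so only the factor 5/9 applies: -50.6 × 5/9 = -28.1111°C.
Final Celsius temperature: 323.5000 - 28.1111 = 295.3889°C.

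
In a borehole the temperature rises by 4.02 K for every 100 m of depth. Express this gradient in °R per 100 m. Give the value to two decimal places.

7.24 °R/100 m

Since only a temperature interval is involved, the additive offset between the scales drops out.
A change of 1 K is a change of 1.8°R, so 4.02 × 1.8 = 7.24.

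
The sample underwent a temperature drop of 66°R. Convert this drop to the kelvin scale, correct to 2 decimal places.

Only the scale ratio 5/9 matters for a change in temperature.
66 × 5/9 = 36.67.

36.67 K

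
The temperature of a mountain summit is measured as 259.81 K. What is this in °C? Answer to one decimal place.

-13.3°C

In Celsius: 259.81 - 273.15 = -13.3400°C.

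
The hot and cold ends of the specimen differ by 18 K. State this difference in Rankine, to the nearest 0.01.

32.40°R

An interval of 1 K corresponds to 1.8°R.
18 × 1.8 = 32.40.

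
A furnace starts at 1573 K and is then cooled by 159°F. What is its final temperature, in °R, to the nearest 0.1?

Initial temperature in Celsius: 1573 - 273.15 = 1299.8500°C.
The 159°F change is an interval, so only the factor 5/9 applies: -159 × 5/9 = -88.3333°C.
Final Celsius temperature: 1299.8500 - 88.3333 = 1211.5167°C.
In Rankine: 1211.5167 × 1.8 + 491.67 = 2672.4°R.

2672.4°R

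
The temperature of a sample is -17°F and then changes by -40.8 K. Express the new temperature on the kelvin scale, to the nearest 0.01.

Initial temperature in Celsius: (-17 - 32) × 5/9 = -27.2222°C.
The 40.8 K change is an interval; Kelvin and Celsius degrees are the same size, so ΔC = -40.8°C.
Final Celsius temperature: -27.2222 - 40.8000 = -68.0222°C.
In kelvin: -68.0222 + 273.15 = 205.13 K.

205.13 K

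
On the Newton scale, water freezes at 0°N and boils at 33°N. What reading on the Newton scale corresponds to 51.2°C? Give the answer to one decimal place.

Linearly onto the Newton scale: 0 + (51.2000 / 100) × (33 - 0) = 16.9°N.

16.9°N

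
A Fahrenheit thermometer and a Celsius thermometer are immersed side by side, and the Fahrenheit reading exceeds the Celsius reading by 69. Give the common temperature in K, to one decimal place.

Let x be the Fahrenheit reading; then the Celsius reading is 5/9·x - 17.7778.
(5/9·x - 17.7778) - x = -69  ⇒  (-4/9)·x = -51.2222  ⇒  x = 115.2500°F.
In Celsius: (115.25 - 32) × 5/9 = 46.2500°C.
In kelvin: 46.2500 + 273.15 = 319.4 K.

319.4 K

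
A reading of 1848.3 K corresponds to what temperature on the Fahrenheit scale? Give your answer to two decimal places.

2867.27°F

In Celsius: 1848.3 - 273.15 = 1575.1500°C.
In Fahrenheit: 1575.1500 × 1.8 + 32 = 2867.27°F.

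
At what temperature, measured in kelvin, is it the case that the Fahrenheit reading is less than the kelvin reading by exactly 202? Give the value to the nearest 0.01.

322.09 K

Let K be the kelvin reading. The Fahrenheit reading is F = 1.8·K - 459.67.
Require F - K = -202: (0.8)·K - 459.67 = -202.
K = (-202 + 459.67) / (0.8) = 322.09.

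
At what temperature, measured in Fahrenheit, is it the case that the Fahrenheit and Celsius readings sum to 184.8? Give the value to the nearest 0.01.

130.23°F

Let F be the Fahrenheit reading. The Celsius reading is C = 5/9·F - 17.7778.
Require F + C = 184.8: (14/9)·F - 17.7778 = 184.8.
F = (184.8 + 17.7778) / (14/9) = 130.23.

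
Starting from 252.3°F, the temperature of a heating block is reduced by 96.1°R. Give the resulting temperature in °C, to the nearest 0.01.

69.00°C

Initial temperature in Celsius: (252.3 - 32) × 5/9 = 122.3889°C.
The 96.1°R change is an interval, so only the factor 5/9 applies: -96.1 × 5/9 = -53.3889°C.
Final Celsius temperature: 122.3889 - 53.3889 = 69.0000°C.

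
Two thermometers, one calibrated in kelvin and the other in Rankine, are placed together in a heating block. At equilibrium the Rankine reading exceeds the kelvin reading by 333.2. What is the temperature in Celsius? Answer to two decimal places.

Let x be the kelvin reading; then the Rankine reading is 1.8·x.
(1.8·x) - x = 333.2  ⇒  (0.8)·x = 333.2  ⇒  x = 416.5000 K.
In Celsius: 416.5 - 273.15 = 143.35°C.

143.35°C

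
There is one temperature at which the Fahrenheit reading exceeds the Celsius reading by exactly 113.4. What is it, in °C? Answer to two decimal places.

Let C be the Celsius reading. The Fahrenheit reading is F = 1.8·C + 32.
Require F - C = 113.4: (0.8)·C + 32 = 113.4.
C = (113.4 - 32) / (0.8) = 101.75.

101.75°C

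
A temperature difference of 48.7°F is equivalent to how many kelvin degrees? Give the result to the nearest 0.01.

27.06 K

For a temperature interval the offset drops out; only the factor 5/9 applies.
48.7 × 5/9 = 27.06.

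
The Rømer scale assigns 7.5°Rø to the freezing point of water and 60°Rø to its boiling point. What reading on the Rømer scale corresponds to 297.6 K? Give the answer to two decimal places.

20.34°Rø

First in Celsius: 297.6 - 273.15 = 24.4500°C.
Linearly onto the Rømer scale: 7.5 + (24.4500 / 100) × (60 - 7.5) = 20.34°Rø.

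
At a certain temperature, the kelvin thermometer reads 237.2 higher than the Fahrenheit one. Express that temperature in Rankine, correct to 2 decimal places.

500.56°R

Let x be the Fahrenheit reading; then the kelvin reading is 5/9·x + 255.372.
(5/9·x + 255.372) - x = 237.2  ⇒  (-4/9)·x = -18.1722  ⇒  x = 40.8875°F.
In Celsius: (40.8875 - 32) × 5/9 = 4.9375°C.
In Rankine: 4.9375 × 1.8 + 491.67 = 500.56°R.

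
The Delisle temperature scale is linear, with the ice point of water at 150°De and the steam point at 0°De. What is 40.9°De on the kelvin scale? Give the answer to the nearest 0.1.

Linear interpolation between the fixed points: C = (40.9 - 150) × 100 / (0 - 150) = 72.7333°C.
Then 72.7333 + 273.15 = 345.9 K.

345.9 K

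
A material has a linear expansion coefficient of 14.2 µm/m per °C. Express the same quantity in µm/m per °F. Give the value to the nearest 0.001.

7.889 µm/m per °F

The quantity depends on a temperature interval, so only the ratio of degree sizes applies; the offset between the scales is irrelevant.
A change of 1°F is a change of 5/9°C, so per °F the value is 14.2 × 5/9 = 7.889.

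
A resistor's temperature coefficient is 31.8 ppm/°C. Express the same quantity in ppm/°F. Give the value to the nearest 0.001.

17.667 ppm/°F

Since only a temperature interval is involved, the additive offset between the scales drops out.
A change of 1°F is a change of 5/9°C, so per °F the value is 31.8 × 5/9 = 17.667.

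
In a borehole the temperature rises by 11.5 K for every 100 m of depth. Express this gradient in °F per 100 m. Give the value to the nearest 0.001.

20.700 °F/100 m

Since only a temperature interval is involved, the additive offset between the scales drops out.
A change of 1 K is a change of 1.8°F, so 11.5 × 1.8 = 20.700.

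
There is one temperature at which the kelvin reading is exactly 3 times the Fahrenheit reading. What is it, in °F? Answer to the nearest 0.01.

104.47°F

Let F be the Fahrenheit reading. The kelvin reading is K = 5/9·F + 255.372.
Require K = 3·F: 5/9·F + 255.372 = 3·F.
(-22/9)·F = -255.372  ⇒  F = 104.47.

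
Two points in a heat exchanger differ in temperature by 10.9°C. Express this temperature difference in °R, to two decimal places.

19.62°R

For a temperature interval the offset drops out; only the factor 1.8 applies.
10.9 × 1.8 = 19.62.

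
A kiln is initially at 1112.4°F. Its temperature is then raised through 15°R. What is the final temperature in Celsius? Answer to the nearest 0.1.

Initial temperature in Celsius: (1112.4 - 32) × 5/9 = 600.2222°C.
The 15°R change is an interval, so only the factor 5/9 applies: +15 × 5/9 = +8.3333°C.
Final Celsius temperature: 600.2222 + 8.3333 = 608.5556°C.

608.6°C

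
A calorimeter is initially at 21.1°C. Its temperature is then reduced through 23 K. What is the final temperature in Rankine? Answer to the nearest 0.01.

488.25°R

The 23 K change is an interval; Kelvin and Celsius degrees are the same size, so ΔC = -23°C.
Final Celsius temperature: 21.1000 - 23.0000 = -1.9000°C.
In Rankine: -1.9000 × 1.8 + 491.67 = 488.25°R.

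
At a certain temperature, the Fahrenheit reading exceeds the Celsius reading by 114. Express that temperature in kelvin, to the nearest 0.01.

Let x be the Celsius reading; then the Fahrenheit reading is 1.8·x + 32.
(1.8·x + 32) - x = 114  ⇒  (0.8)·x = 82  ⇒  x = 102.5000°C.
In kelvin: 102.5000 + 273.15 = 375.65 K.

375.65 K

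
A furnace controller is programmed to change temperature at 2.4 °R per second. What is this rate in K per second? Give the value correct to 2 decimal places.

1.33 K/second

Since only a temperature interval is involved, the additive offset between the scales drops out.
A change of 1°R is a change of 5/9 K, so 2.4 × 5/9 = 1.33.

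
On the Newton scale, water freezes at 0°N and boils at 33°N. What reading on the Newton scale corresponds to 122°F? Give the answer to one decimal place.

16.5°N

First in Celsius: (122 - 32) × 5/9 = 50.0000°C.
Linearly onto the Newton scale: 0 + (50.0000 / 100) × (33 - 0) = 16.5°N.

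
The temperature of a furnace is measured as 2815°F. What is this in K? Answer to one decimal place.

1819.3 K

In Celsius: (2815 - 32) × 5/9 = 1546.1111°C.
In kelvin: 1546.1111 + 273.15 = 1819.3 K.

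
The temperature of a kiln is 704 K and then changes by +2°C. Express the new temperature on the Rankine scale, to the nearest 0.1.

Initial temperature in Celsius: 704 - 273.15 = 430.8500°C.
Final Celsius temperature: 430.8500 + 2.0000 = 432.8500°C.
In Rankine: 432.8500 × 1.8 + 491.67 = 1270.8°R.

1270.8°R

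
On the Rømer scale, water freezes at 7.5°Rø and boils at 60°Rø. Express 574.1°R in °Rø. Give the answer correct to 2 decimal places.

31.54°Rø

First in Celsius: (574.1 - 491.67) × 5/9 = 45.7944°C.
Linearly onto the Rømer scale: 7.5 + (45.7944 / 100) × (60 - 7.5) = 31.54°Rø.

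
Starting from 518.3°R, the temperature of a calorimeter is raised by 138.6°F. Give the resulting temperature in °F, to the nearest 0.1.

197.2°F

Initial temperature in Celsius: (518.3 - 491.67) × 5/9 = 14.7944°C.
The 138.6°F change is an interval, so only the factor 5/9 applies: +138.6 × 5/9 = +77.0000°C.
Final Celsius temperature: 14.7944 + 77.0000 = 91.7944°C.
In Fahrenheit: 91.7944 × 1.8 + 32 = 197.2°F.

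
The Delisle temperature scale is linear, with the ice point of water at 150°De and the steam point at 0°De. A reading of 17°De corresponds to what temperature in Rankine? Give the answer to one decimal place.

651.3°R

Linear interpolation between the fixed points: C = (17 - 150) × 100 / (0 - 150) = 88.6667°C.
Then 88.6667 × 1.8 + 491.67 = 651.3°R.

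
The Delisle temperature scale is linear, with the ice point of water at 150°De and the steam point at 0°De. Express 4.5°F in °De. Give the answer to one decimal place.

172.9°De

First in Celsius: (4.5 - 32) × 5/9 = -15.2778°C.
Linearly onto the Delisle scale: 150 + (-15.2778 / 100) × (0 - 150) = 172.9°De.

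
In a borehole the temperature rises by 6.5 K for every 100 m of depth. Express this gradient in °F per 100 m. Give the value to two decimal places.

Since only a temperature interval is involved, the additive offset between the scales drops out.
A change of 1 K is a change of 1.8°F, so 6.5 × 1.8 = 11.70.

11.70 °F/100 m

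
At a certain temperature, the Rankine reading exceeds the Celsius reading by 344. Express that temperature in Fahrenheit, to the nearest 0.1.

-300.3°F

Let x be the Rankine reading; then the Celsius reading is 5/9·x - 273.15.
(5/9·x - 273.15) - x = -344  ⇒  (-4/9)·x = -70.85  ⇒  x = 159.4125°R.
In Celsius: (159.4125 - 491.67) × 5/9 = -184.5875°C.
In Fahrenheit: -184.5875 × 1.8 + 32 = -300.3°F.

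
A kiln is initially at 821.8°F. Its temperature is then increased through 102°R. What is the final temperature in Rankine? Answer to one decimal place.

1383.5°R

Initial temperature in Celsius: (821.8 - 32) × 5/9 = 438.7778°C.
The 102°R change is an interval, so only the factor 5/9 applies: +102 × 5/9 = +56.6667°C.
Final Celsius temperature: 438.7778 + 56.6667 = 495.4444°C.
In Rankine: 495.4444 × 1.8 + 491.67 = 1383.5°R.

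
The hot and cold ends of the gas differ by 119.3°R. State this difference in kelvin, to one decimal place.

Only the scale ratio 5/9 matters for a change in temperature.
119.3 × 5/9 = 66.3.

66.3 K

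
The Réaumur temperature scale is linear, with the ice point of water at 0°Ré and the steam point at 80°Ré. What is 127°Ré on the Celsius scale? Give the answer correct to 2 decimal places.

158.75°C

Linear interpolation between the fixed points: C = (127 - 0) × 100 / (80 - 0) = 158.7500°C.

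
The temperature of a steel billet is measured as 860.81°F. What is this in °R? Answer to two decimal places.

1320.48°R

In Celsius: (860.81 - 32) × 5/9 = 460.4500°C.
In Rankine: 460.4500 × 1.8 + 491.67 = 1320.48°R.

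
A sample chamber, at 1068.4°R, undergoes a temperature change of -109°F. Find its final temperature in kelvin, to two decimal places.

533.00 K

Initial temperature in Celsius: (1068.4 - 491.67) × 5/9 = 320.4056°C.
The 109°F change is an interval, so only the factor 5/9 applies: -109 × 5/9 = -60.5556°C.
Final Celsius temperature: 320.4056 - 60.5556 = 259.8500°C.
In kelvin: 259.8500 + 273.15 = 533.00 K.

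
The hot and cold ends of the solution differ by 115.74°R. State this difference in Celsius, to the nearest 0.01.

64.30°C

Only the scale ratio 5/9 matters for a change in temperature.
115.74 × 5/9 = 64.30.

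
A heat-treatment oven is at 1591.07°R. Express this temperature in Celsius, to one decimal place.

In Celsius: (1591.07 - 491.67) × 5/9 = 610.7778°C.

610.8°C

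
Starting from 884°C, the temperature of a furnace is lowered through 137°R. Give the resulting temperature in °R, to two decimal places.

1945.87°R

The 137°R change is an interval, so only the factor 5/9 applies: -137 × 5/9 = -76.1111°C.
Final Celsius temperature: 884.0000 - 76.1111 = 807.8889°C.
In Rankine: 807.8889 × 1.8 + 491.67 = 1945.87°R.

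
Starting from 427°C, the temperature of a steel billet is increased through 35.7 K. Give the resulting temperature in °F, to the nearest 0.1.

The 35.7 K change is an interval; Kelvin and Celsius degrees are the same size, so ΔC = +35.7°C.
Final Celsius temperature: 427.0000 + 35.7000 = 462.7000°C.
In Fahrenheit: 462.7000 × 1.8 + 32 = 864.9°F.

864.9°F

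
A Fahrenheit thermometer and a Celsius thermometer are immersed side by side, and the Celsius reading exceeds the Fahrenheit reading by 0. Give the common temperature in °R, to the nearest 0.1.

Let x be the Fahrenheit reading; then the Celsius reading is 5/9·x - 17.7778.
(5/9·x - 17.7778) - x = 0  ⇒  (-4/9)·x = 17.7778  ⇒  x = -40.0000°F.
In Celsius: (-40 - 32) × 5/9 = -40.0000°C.
In Rankine: -40.0000 × 1.8 + 491.67 = 419.7°R.

419.7°R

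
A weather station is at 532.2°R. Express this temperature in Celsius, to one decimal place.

22.5°C

In Celsius: (532.2 - 491.67) × 5/9 = 22.5167°C.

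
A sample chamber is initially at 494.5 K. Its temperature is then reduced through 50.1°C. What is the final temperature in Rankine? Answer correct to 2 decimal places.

Initial temperature in Celsius: 494.5 - 273.15 = 221.3500°C.
Final Celsius temperature: 221.3500 - 50.1000 = 171.2500°C.
In Rankine: 171.2500 × 1.8 + 491.67 = 799.92°R.

799.92°R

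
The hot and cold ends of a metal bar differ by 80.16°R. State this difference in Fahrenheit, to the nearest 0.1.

80.2°F

Rankine and Fahrenheit degrees are the same size, so the interval is unchanged: 80.2.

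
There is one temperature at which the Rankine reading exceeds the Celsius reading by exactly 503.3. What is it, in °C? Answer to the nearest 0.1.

14.5°C

Let C be the Celsius reading. The Rankine reading is R = 1.8·C + 491.67.
Require R - C = 503.3: (0.8)·C + 491.67 = 503.3.
C = (503.3 - 491.67) / (0.8) = 14.5.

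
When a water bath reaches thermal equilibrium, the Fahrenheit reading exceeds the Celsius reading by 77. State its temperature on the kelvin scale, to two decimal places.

Let x be the Celsius reading; then the Fahrenheit reading is 1.8·x + 32.
(1.8·x + 32) - x = 77  ⇒  (0.8)·x = 45  ⇒  x = 56.2500°C.
In kelvin: 56.2500 + 273.15 = 329.40 K.

329.40 K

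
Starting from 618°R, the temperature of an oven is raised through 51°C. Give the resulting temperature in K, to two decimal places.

394.33 K

Initial temperature in Celsius: (618 - 491.67) × 5/9 = 70.1833°C.
Final Celsius temperature: 70.1833 + 51.0000 = 121.1833°C.
In kelvin: 121.1833 + 273.15 = 394.33 K.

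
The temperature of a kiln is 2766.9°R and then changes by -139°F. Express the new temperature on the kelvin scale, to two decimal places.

1459.94 K

Initial temperature in Celsius: (2766.9 - 491.67) × 5/9 = 1264.0167°C.
The 139°F change is an interval, so only the factor 5/9 applies: -139 × 5/9 = -77.2222°C.
Final Celsius temperature: 1264.0167 - 77.2222 = 1186.7944°C.
In kelvin: 1186.7944 + 273.15 = 1459.94 K.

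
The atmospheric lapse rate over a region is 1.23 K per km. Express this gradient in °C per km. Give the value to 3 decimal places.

1.230 °C/km

The quantity depends on a temperature interval, so only the ratio of degree sizes applies; the offset between the scales is irrelevant.
A change of 1 K is a change of 1°C, so 1.23 × 1 = 1.230.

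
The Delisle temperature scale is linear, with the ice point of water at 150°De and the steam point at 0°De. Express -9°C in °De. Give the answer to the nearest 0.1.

163.5°De

Linearly onto the Delisle scale: 150 + (-9.0000 / 100) × (0 - 150) = 163.5°De.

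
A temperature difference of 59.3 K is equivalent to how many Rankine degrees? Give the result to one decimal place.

Only the scale ratio 1.8 matters for a change in temperature.
59.3 × 1.8 = 106.7.

106.7°R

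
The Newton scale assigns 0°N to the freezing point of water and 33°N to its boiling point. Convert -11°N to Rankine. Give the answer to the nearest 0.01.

Linear interpolation between the fixed points: C = (-11 - 0) × 100 / (33 - 0) = -33.3333°C.
Then -33.3333 × 1.8 + 491.67 = 431.67°R.

431.67°R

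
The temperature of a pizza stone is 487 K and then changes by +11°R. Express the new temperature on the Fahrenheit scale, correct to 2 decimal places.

Initial temperature in Celsius: 487 - 273.15 = 213.8500°C.
The 11°R change is an interval, so only the factor 5/9 applies: +11 × 5/9 = +6.1111°C.
Final Celsius temperature: 213.8500 + 6.1111 = 219.9611°C.
In Fahrenheit: 219.9611 × 1.8 + 32 = 427.93°F.

427.93°F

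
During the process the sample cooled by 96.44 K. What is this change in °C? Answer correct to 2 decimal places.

Kelvin and Celsius degrees are the same size, so the interval is unchanged: 96.44.

96.44°C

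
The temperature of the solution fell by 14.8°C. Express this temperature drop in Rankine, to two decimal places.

For a temperature interval the offset drops out; only the factor 1.8 applies.
14.8 × 1.8 = 26.64.

26.64°R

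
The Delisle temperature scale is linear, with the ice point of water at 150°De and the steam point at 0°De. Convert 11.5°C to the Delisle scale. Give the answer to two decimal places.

Linearly onto the Delisle scale: 150 + (11.5000 / 100) × (0 - 150) = 132.75°De.

132.75°De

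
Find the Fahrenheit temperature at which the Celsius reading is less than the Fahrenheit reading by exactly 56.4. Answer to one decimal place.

Let F be the Fahrenheit reading. The Celsius reading is C = 5/9·F - 17.7778.
Require C - F = -56.4: (-4/9)·F - 17.7778 = -56.4.
F = (-56.4 + 17.7778) / (-4/9) = 86.9.

86.9°F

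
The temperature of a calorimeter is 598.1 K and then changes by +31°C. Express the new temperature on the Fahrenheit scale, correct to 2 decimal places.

672.71°F

Initial temperature in Celsius: 598.1 - 273.15 = 324.9500°C.
Final Celsius temperature: 324.9500 + 31.0000 = 355.9500°C.
In Fahrenheit: 355.9500 × 1.8 + 32 = 672.71°F.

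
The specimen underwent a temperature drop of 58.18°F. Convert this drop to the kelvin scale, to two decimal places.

An interval of 1°F corresponds to 5/9 K.
58.18 × 5/9 = 32.32.

32.32 K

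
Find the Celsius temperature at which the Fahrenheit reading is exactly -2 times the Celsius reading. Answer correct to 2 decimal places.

Let C be the Celsius reading. The Fahrenheit reading is F = 1.8·C + 32.
Require F = -2·C: 1.8·C + 32 = -2·C.
(3.8)·C = -32  ⇒  C = -8.42.

-8.42°C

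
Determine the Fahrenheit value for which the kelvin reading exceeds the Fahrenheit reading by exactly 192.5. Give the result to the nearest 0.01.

141.46°F

Let F be the Fahrenheit reading. The kelvin reading is K = 5/9·F + 255.372.
Require K - F = 192.5: (-4/9)·F + 255.372 = 192.5.
F = (192.5 - 255.372) / (-4/9) = 141.46.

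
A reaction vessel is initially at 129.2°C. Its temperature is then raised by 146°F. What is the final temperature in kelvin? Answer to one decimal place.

The 146°F change is an interval, so only the factor 5/9 applies: +146 × 5/9 = +81.1111°C.
Final Celsius temperature: 129.2000 + 81.1111 = 210.3111°C.
In kelvin: 210.3111 + 273.15 = 483.5 K.

483.5 K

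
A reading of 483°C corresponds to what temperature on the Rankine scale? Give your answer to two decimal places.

In Rankine: 483.0000 × 1.8 + 491.67 = 1361.07°R.

1361.07°R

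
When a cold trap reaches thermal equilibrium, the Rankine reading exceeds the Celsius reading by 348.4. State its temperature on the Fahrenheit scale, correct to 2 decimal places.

-290.36°F

Let x be the Rankine reading; then the Celsius reading is 5/9·x - 273.15.
(5/9·x - 273.15) - x = -348.4  ⇒  (-4/9)·x = -75.25  ⇒  x = 169.3125°R.
In Celsius: (169.3125 - 491.67) × 5/9 = -179.0875°C.
In Fahrenheit: -179.0875 × 1.8 + 32 = -290.36°F.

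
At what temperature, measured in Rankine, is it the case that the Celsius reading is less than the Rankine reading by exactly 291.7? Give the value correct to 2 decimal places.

41.74°R

Let R be the Rankine reading. The Celsius reading is C = 5/9·R - 273.15.
Require C - R = -291.7: (-4/9)·R - 273.15 = -291.7.
R = (-291.7 + 273.15) / (-4/9) = 41.74.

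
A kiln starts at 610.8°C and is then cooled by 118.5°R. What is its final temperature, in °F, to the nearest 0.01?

1012.94°F

The 118.5°R change is an interval, so only the factor 5/9 applies: -118.5 × 5/9 = -65.8333°C.
Final Celsius temperature: 610.8000 - 65.8333 = 544.9667°C.
In Fahrenheit: 544.9667 × 1.8 + 32 = 1012.94°F.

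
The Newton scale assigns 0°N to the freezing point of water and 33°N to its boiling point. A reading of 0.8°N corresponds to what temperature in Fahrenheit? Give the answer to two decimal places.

36.36°F

Linear interpolation between the fixed points: C = (0.8 - 0) × 100 / (33 - 0) = 2.4242°C.
Then 2.4242 × 1.8 + 32 = 36.36°F.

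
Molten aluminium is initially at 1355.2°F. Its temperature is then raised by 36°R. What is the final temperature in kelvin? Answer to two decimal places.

Initial temperature in Celsius: (1355.2 - 32) × 5/9 = 735.1111°C.
The 36°R change is an interval, so only the factor 5/9 applies: +36 × 5/9 = +20.0000°C.
Final Celsius temperature: 735.1111 + 20.0000 = 755.1111°C.
In kelvin: 755.1111 + 273.15 = 1028.26 K.

1028.26 K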